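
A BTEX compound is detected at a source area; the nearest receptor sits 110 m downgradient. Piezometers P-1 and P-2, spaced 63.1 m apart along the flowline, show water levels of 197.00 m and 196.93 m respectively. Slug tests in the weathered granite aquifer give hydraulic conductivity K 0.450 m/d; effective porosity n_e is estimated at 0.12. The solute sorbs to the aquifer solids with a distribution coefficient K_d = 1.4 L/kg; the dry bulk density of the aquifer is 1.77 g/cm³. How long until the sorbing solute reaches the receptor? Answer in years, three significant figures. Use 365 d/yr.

1570 years

Hydraulic gradient i = (197.00 − 196.93) / 63.1 = 0.07 / 63.1 = 0.001109
q = Ki = 0.450 × 0.001109 = 4.992e-4 m/d
Seepage velocity v = q / n = 4.992e-4 / 0.12 = 0.004160 m/d
Retardation R = 1 + ρ_b·K_d/n = 1 + 1.77×1.4/0.12 = 21.65
Contaminant velocity v_c = v/R = 0.004160/21.65 = 1.922e-4 m/d
t = L/v_c = 110/1.922e-4 = 572500 d
   = 572500/365 = 1570 yr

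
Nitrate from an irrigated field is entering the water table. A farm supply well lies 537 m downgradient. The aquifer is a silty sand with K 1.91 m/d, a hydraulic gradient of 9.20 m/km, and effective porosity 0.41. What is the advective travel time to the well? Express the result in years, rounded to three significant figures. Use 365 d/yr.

34.3 years

Darcy flux q = K·i = 1.91 × 0.0092 = 0.01757 m/d
Average linear velocity = 0.01757 / 0.41 = 0.04286 m/d
t = L / v = 537 / 0.04286 = 12530 d
   = 12530 / 365 = 34.3 yr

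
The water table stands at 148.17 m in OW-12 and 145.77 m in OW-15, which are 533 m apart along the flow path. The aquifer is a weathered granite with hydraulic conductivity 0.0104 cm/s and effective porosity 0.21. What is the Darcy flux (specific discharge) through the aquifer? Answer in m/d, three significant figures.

Hydraulic gradient i = (148.17 − 145.77) / 533 = 2.40 / 533 = 0.004503
K = 0.0104 cm/s × 864 = 8.986 m/d
Darcy flux q = K·i = 8.986 × 0.004503 = 0.04046 m/d

0.0405 m/d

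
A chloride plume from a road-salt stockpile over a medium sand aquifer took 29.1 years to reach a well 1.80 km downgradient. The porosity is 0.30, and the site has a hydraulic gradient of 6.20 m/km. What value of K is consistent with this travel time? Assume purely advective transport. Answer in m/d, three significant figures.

t = 29.1 years = 10620 d
L = 1.80 km = 1800 m
v = L / t = 1800 / 10620 = 0.1695 m/d
K = v · n / i = 0.1695 × 0.30 / 0.0062 = 8.20 m/d

8.20 m/d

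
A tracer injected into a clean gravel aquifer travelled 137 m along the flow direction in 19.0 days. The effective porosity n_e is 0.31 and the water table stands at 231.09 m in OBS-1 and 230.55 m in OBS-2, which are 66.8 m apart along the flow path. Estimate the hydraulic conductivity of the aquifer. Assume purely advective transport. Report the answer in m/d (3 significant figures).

Hydraulic gradient i = (231.09 − 230.55) / 66.8 = 0.54 / 66.8 = 0.008084
v = L / t = 137 / 19.0 = 7.211 m/d
K = v · n / i = 7.211 × 0.31 / 0.008084 = 277 m/d

277 m/d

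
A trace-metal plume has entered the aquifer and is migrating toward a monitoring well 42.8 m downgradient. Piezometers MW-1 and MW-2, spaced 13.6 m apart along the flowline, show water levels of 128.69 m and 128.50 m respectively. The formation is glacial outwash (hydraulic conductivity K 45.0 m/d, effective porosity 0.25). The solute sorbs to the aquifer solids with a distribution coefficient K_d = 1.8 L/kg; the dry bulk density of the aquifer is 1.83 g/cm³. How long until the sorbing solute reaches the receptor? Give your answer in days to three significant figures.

241 days

Hydraulic gradient i = (128.69 − 128.50) / 13.6 = 0.19 / 13.6 = 0.01397
q = Ki = 45.0 × 0.01397 = 0.6287 m/d
Average linear velocity = 0.6287 / 0.25 = 2.515 m/d
Retardation R = 1 + ρ_b·K_d/n = 1 + 1.83×1.8/0.25 = 14.18
Contaminant velocity v_c = v/R = 2.515/14.18 = 0.1774 m/d
t = L/v_c = 42.8/0.1774 = 241.3 d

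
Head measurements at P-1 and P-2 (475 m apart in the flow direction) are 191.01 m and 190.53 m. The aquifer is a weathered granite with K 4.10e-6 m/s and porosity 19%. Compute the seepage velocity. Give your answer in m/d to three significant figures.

Hydraulic gradient i = (191.01 − 190.53) / 475 = 0.48 / 475 = 0.001011
K = 4.10e-6 m/s × 86400 s/d = 0.3542 m/d
Darcy flux q = K·i = 0.3542 × 0.001011 = 3.580e-4 m/d
v_s = q/n_e = 3.580e-4/0.19 = 0.001884 m/d

0.00188 m/d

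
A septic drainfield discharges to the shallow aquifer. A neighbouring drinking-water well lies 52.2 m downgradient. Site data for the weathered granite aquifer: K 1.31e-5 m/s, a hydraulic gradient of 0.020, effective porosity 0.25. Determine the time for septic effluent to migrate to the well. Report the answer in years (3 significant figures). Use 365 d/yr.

1.58 years

K = 1.31e-5 m/s × 86400 s/d = 1.132 m/d
Specific discharge q = 1.132 × 0.020 = 0.02264 m/d
v = Ki/n = 1.132·0.020/0.25 = 0.09055 m/d
t = L / v = 52.2 / 0.09055 = 576.5 d
   = 576.5 / 365 = 1.58 yr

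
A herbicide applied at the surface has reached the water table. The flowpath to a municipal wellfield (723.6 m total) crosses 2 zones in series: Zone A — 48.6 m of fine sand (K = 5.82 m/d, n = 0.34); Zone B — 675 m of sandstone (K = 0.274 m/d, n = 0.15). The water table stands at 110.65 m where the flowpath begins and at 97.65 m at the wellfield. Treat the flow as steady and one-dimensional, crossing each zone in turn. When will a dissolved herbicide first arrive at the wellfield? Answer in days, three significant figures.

Total head drop ΔH = 110.65 − 97.65 = 13.00 m
Continuity: the same q passes through each zone, so ΔH = q·Σ(L_j/K_j) — the zones act as resistances in series.
Σ(L/K) = 48.6/5.82 + 675/0.274 = 8.351 + 2464 = 2472 d
q = ΔH / Σ(L/K) = 13.00 / 2472 = 0.005259 m/d (same in every zone)
Zone A: v = q/n = 0.005259/0.34 = 0.01547 m/d → t_A = 48.6/0.01547 = 3142 d
Zone B: v = q/n = 0.005259/0.15 = 0.03506 m/d → t_B = 675/0.03506 = 19250 d
Total t = 3142 + 19250 = 22390 d

22400 days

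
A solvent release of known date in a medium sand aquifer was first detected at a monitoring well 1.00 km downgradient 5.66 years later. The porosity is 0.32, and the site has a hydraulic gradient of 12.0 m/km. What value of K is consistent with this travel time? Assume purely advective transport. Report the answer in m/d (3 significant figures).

t = 5.66 years = 2066 d
L = 1.00 km = 1000 m
v = L / t = 1000 / 2066 = 0.4841 m/d
K = v · n / i = 0.4841 × 0.32 / 0.012 = 12.9 m/d

12.9 m/d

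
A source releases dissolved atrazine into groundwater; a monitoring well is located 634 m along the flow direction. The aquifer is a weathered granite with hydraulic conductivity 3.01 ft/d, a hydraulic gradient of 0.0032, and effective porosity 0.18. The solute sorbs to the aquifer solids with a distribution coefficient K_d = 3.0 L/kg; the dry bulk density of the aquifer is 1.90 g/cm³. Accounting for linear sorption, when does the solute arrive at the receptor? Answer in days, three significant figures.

1.27e6 days

K = 3.01 ft/d × 0.3048 = 0.9174 m/d
Darcy flux q = K·i = 0.9174 × 0.0032 = 0.002936 m/d
v_s = q/n_e = 0.002936/0.18 = 0.01631 m/d
Retardation R = 1 + ρ_b·K_d/n = 1 + 1.90×3.0/0.18 = 32.67
Contaminant velocity v_c = v/R = 0.01631/32.67 = 4.993e-4 m/d
t = L/v_c = 634/4.993e-4 = 1.270e6 d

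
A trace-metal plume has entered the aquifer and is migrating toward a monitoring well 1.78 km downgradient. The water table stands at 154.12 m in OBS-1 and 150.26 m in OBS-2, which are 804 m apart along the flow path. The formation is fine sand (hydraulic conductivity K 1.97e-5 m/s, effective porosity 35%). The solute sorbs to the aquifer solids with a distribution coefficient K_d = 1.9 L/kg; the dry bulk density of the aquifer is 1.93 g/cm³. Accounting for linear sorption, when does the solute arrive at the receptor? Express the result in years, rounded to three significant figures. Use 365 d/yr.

Hydraulic gradient i = (154.12 − 150.26) / 804 = 3.86 / 804 = 0.004801
K = 1.97e-5 m/s × 86400 s/d = 1.702 m/d
q = Ki = 1.702 × 0.004801 = 0.008172 m/d
v_s = q/n_e = 0.008172/0.35 = 0.02335 m/d
Retardation R = 1 + ρ_b·K_d/n = 1 + 1.93×1.9/0.35 = 11.48
Contaminant velocity v_c = v/R = 0.02335/11.48 = 0.002034 m/d
L = 1.78 km = 1780 m
t = L/v_c = 1780/0.002034 = 875000 d
   = 875000/365 = 2400 yr

2400 years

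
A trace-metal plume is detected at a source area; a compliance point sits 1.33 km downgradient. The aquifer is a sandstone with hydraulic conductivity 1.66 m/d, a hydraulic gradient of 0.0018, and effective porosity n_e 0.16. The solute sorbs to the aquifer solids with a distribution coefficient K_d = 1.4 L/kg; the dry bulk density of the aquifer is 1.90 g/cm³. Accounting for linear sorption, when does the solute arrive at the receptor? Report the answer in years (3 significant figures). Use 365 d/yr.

3440 years

Darcy flux q = K·i = 1.66 × 0.0018 = 0.002988 m/d
Average linear velocity = 0.002988 / 0.16 = 0.01867 m/d
Retardation R = 1 + ρ_b·K_d/n = 1 + 1.90×1.4/0.16 = 17.62
Contaminant velocity v_c = v/R = 0.01867/17.62 = 0.001060 m/d
L = 1.33 km = 1330 m
t = L/v_c = 1330/0.001060 = 1.255e6 d
   = 1.255e6/365 = 3440 yr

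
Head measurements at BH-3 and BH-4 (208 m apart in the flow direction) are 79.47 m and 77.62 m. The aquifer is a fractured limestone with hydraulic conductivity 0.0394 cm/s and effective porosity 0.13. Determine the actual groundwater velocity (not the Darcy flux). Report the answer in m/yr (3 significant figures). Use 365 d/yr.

Hydraulic gradient i = (79.47 − 77.62) / 208 = 1.85 / 208 = 0.008894
K = 0.0394 cm/s × 864 = 34.04 m/d
Darcy flux q = K·i = 34.04 × 0.008894 = 0.3028 m/d
v = Ki/n = 34.04·0.008894/0.13 = 2.329 m/d
   = 2.329 × 365 = 850 m/yr

850 m/yr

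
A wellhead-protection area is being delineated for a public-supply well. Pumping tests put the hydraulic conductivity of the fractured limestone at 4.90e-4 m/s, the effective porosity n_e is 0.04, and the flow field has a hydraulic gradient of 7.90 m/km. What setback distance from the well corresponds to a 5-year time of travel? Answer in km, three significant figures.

K = 4.90e-4 m/s × 86400 s/d = 42.34 m/d
q = Ki = 42.34 × 0.0079 = 0.3345 m/d
v_s = q/n_e = 0.3345/0.04 = 8.361 m/d
T = 5 yr × 365 = 1825 d
L = v × T = 8.361 × 1825 = 15260 m
   = 15.3 km

15.3 km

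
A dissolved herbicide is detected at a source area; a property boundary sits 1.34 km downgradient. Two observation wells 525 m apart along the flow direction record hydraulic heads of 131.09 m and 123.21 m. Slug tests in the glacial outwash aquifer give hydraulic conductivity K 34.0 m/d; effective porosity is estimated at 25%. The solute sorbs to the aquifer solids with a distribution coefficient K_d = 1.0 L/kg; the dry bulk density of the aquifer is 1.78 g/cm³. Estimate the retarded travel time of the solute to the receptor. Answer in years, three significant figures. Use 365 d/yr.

14.6 years

Hydraulic gradient i = (131.09 − 123.21) / 525 = 7.88 / 525 = 0.01501
q = Ki = 34.0 × 0.01501 = 0.5103 m/d
v = Ki/n = 34.0·0.01501/0.25 = 2.041 m/d
Retardation R = 1 + ρ_b·K_d/n = 1 + 1.78×1.0/0.25 = 8.120
Contaminant velocity v_c = v/R = 2.041/8.120 = 0.2514 m/d
L = 1.34 km = 1340 m
t = L/v_c = 1340/0.2514 = 5330 d
   = 5330/365 = 14.6 yr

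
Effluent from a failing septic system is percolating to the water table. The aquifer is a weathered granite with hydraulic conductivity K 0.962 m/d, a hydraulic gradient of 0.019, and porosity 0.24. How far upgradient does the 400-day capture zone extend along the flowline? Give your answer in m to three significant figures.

30.5 m

Darcy flux q = K·i = 0.962 × 0.019 = 0.01828 m/d
v = Ki/n = 0.962·0.019/0.24 = 0.07616 m/d
L = v × T = 0.07616 × 400 = 30.46 m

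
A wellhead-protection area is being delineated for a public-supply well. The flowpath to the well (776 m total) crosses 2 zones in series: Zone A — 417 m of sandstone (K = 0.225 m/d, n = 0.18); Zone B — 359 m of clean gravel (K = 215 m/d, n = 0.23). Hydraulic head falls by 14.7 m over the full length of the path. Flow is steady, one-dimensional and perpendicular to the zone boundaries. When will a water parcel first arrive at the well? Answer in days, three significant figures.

Continuity: the same q passes through each zone, so ΔH = q·Σ(L_j/K_j) — the zones act as resistances in series.
Σ(L/K) = 417/0.225 + 359/215 = 1853 + 1.670 = 1855 d
q = ΔH / Σ(L/K) = 14.7 / 1855 = 0.007925 m/d (same in every zone)
Zone A: v = q/n = 0.007925/0.18 = 0.04403 m/d → t_A = 417/0.04403 = 9472 d
Zone B: v = q/n = 0.007925/0.23 = 0.03445 m/d → t_B = 359/0.03445 = 10420 d
Total t = 9472 + 10420 = 19890 d

19900 days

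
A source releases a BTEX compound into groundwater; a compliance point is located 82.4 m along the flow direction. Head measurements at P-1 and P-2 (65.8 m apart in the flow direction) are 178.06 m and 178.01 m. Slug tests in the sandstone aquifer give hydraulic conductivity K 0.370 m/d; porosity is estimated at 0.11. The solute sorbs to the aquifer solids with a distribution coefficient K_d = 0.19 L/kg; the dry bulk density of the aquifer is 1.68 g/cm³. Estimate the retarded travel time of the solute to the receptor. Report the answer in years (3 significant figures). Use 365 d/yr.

345 years

Hydraulic gradient i = (178.06 − 178.01) / 65.8 = 0.05 / 65.8 = 7.599e-4
Specific discharge q = 0.370 × 7.599e-4 = 2.812e-4 m/d
v_s = q/n_e = 2.812e-4/0.11 = 0.002556 m/d
Retardation R = 1 + ρ_b·K_d/n = 1 + 1.68×0.19/0.11 = 3.902
Contaminant velocity v_c = v/R = 0.002556/3.902 = 6.551e-4 m/d
t = L/v_c = 82.4/6.551e-4 = 125800 d
   = 125800/365 = 345 yr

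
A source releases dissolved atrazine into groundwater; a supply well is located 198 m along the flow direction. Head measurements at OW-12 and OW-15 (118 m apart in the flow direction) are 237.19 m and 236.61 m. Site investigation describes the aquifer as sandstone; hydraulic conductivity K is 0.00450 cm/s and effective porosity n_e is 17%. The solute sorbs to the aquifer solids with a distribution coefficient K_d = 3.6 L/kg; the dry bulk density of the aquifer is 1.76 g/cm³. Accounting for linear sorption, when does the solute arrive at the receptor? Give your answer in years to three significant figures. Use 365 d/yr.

Hydraulic gradient i = (237.19 − 236.61) / 118 = 0.58 / 118 = 0.004915
K = 0.00450 cm/s × 864 = 3.888 m/d
Specific discharge q = 3.888 × 0.004915 = 0.01911 m/d
Seepage velocity v = q / n = 0.01911 / 0.17 = 0.1124 m/d
Retardation R = 1 + ρ_b·K_d/n = 1 + 1.76×3.6/0.17 = 38.27
Contaminant velocity v_c = v/R = 0.1124/38.27 = 0.002937 m/d
t = L/v_c = 198/0.002937 = 67410 d
   = 67410/365 = 185 yr

185 years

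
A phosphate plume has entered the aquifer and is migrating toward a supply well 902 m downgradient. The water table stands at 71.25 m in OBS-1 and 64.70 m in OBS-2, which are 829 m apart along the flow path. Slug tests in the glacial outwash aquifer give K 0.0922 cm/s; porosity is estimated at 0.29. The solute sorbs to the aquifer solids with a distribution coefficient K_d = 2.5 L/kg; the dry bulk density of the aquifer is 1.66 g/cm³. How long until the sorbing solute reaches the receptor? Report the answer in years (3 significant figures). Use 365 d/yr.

Hydraulic gradient i = (71.25 − 64.70) / 829 = 6.55 / 829 = 0.007901
K = 0.0922 cm/s × 864 = 79.66 m/d
Darcy flux q = K·i = 79.66 × 0.007901 = 0.6294 m/d
v = Ki/n = 79.66·0.007901/0.29 = 2.170 m/d
Retardation R = 1 + ρ_b·K_d/n = 1 + 1.66×2.5/0.29 = 15.31
Contaminant velocity v_c = v/R = 2.170/15.31 = 0.1418 m/d
t = L/v_c = 902/0.1418 = 6363 d
   = 6363/365 = 17.4 yr

17.4 years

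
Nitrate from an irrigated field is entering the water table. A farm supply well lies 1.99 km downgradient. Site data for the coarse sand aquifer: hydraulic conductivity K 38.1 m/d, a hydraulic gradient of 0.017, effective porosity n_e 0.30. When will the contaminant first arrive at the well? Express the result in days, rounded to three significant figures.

q = Ki = 38.1 × 0.017 = 0.6477 m/d
Seepage velocity v = q / n = 0.6477 / 0.30 = 2.159 m/d
L = 1.99 km = 1990 m
t = L / v = 1990 / 2.159 = 921.7 d

922 days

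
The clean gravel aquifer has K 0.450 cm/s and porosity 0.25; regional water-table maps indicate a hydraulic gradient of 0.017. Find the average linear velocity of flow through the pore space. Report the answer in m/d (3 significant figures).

26.4 m/d

K = 0.450 cm/s × 864 = 388.8 m/d
Darcy flux q = K·i = 388.8 × 0.017 = 6.610 m/d
v_s = q/n_e = 6.610/0.25 = 26.44 m/d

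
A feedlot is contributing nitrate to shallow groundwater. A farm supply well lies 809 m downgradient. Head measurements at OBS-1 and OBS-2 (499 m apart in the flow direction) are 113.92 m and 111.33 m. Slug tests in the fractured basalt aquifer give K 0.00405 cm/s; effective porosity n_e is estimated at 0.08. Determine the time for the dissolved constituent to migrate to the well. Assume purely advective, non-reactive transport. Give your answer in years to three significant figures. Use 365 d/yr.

Hydraulic gradient i = (113.92 − 111.33) / 499 = 2.59 / 499 = 0.005190
K = 0.00405 cm/s × 864 = 3.499 m/d
Specific discharge q = 3.499 × 0.005190 = 0.01816 m/d
v = Ki/n = 3.499·0.005190/0.08 = 0.2270 m/d
t = L / v = 809 / 0.2270 = 3563 d
   = 3563 / 365 = 9.76 yr

9.76 years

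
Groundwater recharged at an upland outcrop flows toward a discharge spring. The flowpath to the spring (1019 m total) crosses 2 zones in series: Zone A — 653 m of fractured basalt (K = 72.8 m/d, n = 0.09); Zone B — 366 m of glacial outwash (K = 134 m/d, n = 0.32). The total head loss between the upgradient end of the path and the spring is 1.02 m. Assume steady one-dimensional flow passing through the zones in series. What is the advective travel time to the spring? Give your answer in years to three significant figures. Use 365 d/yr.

5.53 years

Steady 1-D flow in series ⇒ the Darcy flux q is identical in every zone and the zone head losses add (resistances L/K in series).
Σ(L/K) = 653/72.8 + 366/134 = 8.970 + 2.731 = 11.70 d
q = ΔH / Σ(L/K) = 1.02 / 11.70 = 0.08717 m/d (same in every zone)
Zone A: v = q/n = 0.08717/0.09 = 0.9686 m/d → t_A = 653/0.9686 = 674.2 d
Zone B: v = q/n = 0.08717/0.32 = 0.2724 m/d → t_B = 366/0.2724 = 1344 d
Total t = 674.2 + 1344 = 2018 d
   = 2018 / 365 = 5.53 yr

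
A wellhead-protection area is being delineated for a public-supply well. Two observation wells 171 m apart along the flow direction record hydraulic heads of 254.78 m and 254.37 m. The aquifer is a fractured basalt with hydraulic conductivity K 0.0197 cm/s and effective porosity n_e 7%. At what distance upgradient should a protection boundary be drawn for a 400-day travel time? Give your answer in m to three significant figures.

233 m

Hydraulic gradient i = (254.78 − 254.37) / 171 = 0.41 / 171 = 0.002398
K = 0.0197 cm/s × 864 = 17.02 m/d
Specific discharge q = 17.02 × 0.002398 = 0.04081 m/d
Seepage velocity v = q / n = 0.04081 / 0.07 = 0.5830 m/d
L = v × T = 0.5830 × 400 = 233.2 m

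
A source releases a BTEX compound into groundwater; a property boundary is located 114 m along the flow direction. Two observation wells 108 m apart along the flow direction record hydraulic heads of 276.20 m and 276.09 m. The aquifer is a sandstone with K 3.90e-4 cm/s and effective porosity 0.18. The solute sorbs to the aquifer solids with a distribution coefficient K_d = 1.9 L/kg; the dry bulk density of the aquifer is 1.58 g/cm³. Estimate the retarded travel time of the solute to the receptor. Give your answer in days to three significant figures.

Hydraulic gradient i = (276.20 − 276.09) / 108 = 0.11 / 108 = 0.001019
K = 3.90e-4 cm/s × 864 = 0.3370 m/d
Darcy flux q = K·i = 0.3370 × 0.001019 = 3.432e-4 m/d
Average linear velocity = 3.432e-4 / 0.18 = 0.001907 m/d
Retardation R = 1 + ρ_b·K_d/n = 1 + 1.58×1.9/0.18 = 17.68
Contaminant velocity v_c = v/R = 0.001907/17.68 = 1.079e-4 m/d
t = L/v_c = 114/1.079e-4 = 1.057e6 d

1.06e6 days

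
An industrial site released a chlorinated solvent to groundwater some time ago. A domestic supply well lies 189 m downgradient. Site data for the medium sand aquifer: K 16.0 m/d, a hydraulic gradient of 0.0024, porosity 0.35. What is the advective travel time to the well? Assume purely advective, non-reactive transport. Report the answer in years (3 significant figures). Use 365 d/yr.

q = Ki = 16.0 × 0.0024 = 0.03840 m/d
v = Ki/n = 16.0·0.0024/0.35 = 0.1097 m/d
t = L / v = 189 / 0.1097 = 1723 d
   = 1723 / 365 = 4.72 yr

4.72 years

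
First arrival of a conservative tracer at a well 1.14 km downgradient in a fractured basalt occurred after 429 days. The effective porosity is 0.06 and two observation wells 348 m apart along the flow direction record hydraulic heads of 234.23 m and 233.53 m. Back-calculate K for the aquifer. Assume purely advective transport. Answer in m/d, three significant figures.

79.3 m/d

Hydraulic gradient i = (234.23 − 233.53) / 348 = 0.70 / 348 = 0.002011
L = 1.14 km = 1140 m
v = L / t = 1140 / 429 = 2.657 m/d
K = v · n / i = 2.657 × 0.06 / 0.002011 = 79.3 m/d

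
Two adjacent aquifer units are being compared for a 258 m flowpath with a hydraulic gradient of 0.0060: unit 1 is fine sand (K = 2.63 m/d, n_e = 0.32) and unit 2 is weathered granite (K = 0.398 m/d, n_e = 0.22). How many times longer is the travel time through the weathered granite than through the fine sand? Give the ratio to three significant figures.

4.54

Unit 1 (fine sand): v = 2.63×0.0060/0.32 = 0.04931 m/d, t = 258/0.04931 = 5232 d
Unit 2 (weathered granite): v = 0.398×0.0060/0.22 = 0.01085 m/d, t = 258/0.01085 = 23770 d
t(weathered granite) / t(fine sand) = 23770/5232 = 4.54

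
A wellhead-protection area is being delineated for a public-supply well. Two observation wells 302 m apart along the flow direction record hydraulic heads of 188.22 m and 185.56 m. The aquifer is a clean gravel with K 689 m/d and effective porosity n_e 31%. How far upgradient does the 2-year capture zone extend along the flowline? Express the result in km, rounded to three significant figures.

Hydraulic gradient i = (188.22 − 185.56) / 302 = 2.66 / 302 = 0.008808
q = Ki = 689 × 0.008808 = 6.069 m/d
v = Ki/n = 689·0.008808/0.31 = 19.58 m/d
T = 2 yr × 365 = 730 d
L = v × T = 19.58 × 730 = 14290 m
   = 14.3 km

14.3 km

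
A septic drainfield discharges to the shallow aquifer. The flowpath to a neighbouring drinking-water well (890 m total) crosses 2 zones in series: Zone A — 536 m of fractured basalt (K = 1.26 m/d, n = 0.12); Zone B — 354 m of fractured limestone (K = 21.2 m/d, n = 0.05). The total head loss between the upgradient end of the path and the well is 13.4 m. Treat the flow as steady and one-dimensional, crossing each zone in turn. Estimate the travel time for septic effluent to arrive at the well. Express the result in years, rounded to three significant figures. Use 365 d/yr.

7.41 years

Steady 1-D flow in series ⇒ the Darcy flux q is identical in every zone and the zone head losses add (resistances L/K in series).
Σ(L/K) = 536/1.26 + 354/21.2 = 425.4 + 16.70 = 442.1 d
q = ΔH / Σ(L/K) = 13.4 / 442.1 = 0.03031 m/d (same in every zone)
Zone A: v = q/n = 0.03031/0.12 = 0.2526 m/d → t_A = 536/0.2526 = 2122 d
Zone B: v = q/n = 0.03031/0.05 = 0.6062 m/d → t_B = 354/0.6062 = 584.0 d
Total t = 2122 + 584.0 = 2706 d
   = 2706 / 365 = 7.41 yr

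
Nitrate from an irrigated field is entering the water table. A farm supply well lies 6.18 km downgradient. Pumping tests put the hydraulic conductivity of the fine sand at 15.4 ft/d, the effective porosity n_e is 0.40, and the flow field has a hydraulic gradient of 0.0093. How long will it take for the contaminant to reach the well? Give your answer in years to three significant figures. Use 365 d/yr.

K = 15.4 ft/d × 0.3048 = 4.694 m/d
Specific discharge q = 4.694 × 0.0093 = 0.04365 m/d
v_s = q/n_e = 0.04365/0.40 = 0.1091 m/d
L = 6.18 km = 6180 m
t = L / v = 6180 / 0.1091 = 56630 d
   = 56630 / 365 = 155 yr

155 years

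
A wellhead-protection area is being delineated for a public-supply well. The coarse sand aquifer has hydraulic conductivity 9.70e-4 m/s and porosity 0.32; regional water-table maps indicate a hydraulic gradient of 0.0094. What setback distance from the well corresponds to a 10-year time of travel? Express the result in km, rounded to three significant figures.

8.99 km

K = 9.70e-4 m/s × 86400 s/d = 83.81 m/d
Specific discharge q = 83.81 × 0.0094 = 0.7878 m/d
Average linear velocity = 0.7878 / 0.32 = 2.462 m/d
T = 10 yr × 365 = 3650 d
L = v × T = 2.462 × 3650 = 8986 m
   = 8.99 km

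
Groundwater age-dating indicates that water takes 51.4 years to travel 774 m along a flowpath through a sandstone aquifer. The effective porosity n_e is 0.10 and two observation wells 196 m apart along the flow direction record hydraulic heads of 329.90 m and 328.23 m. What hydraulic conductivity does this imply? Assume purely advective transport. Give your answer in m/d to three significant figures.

0.484 m/d

Hydraulic gradient i = (329.90 − 328.23) / 196 = 1.67 / 196 = 0.008520
t = 51.4 years = 18760 d
v = L / t = 774 / 18760 = 0.04126 m/d
K = v · n / i = 0.04126 × 0.10 / 0.008520 = 0.484 m/d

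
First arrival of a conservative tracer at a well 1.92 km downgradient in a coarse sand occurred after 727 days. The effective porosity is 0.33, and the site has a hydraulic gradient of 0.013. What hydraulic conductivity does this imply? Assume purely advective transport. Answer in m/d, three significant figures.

67.0 m/d

L = 1.92 km = 1920 m
v = L / t = 1920 / 727 = 2.641 m/d
K = v · n / i = 2.641 × 0.33 / 0.013 = 67.0 m/d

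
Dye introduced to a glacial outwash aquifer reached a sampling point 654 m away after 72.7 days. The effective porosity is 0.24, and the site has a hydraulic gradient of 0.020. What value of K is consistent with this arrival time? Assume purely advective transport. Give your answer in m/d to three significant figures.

108 m/d

v = L / t = 654 / 72.7 = 8.996 m/d
K = v · n / i = 8.996 × 0.24 / 0.020 = 108 m/d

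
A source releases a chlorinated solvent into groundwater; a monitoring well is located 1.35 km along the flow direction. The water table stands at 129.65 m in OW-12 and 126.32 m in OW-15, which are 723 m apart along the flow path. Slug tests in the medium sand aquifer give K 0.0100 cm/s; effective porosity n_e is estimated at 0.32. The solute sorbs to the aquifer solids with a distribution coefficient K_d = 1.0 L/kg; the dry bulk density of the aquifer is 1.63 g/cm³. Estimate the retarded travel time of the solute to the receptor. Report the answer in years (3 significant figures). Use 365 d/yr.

181 years

Hydraulic gradient i = (129.65 − 126.32) / 723 = 3.33 / 723 = 0.004606
K = 0.0100 cm/s × 864 = 8.640 m/d
q = Ki = 8.640 × 0.004606 = 0.03979 m/d
Seepage velocity v = q / n = 0.03979 / 0.32 = 0.1244 m/d
Retardation R = 1 + ρ_b·K_d/n = 1 + 1.63×1.0/0.32 = 6.094
Contaminant velocity v_c = v/R = 0.1244/6.094 = 0.02041 m/d
L = 1.35 km = 1350 m
t = L/v_c = 1350/0.02041 = 66150 d
   = 66150/365 = 181 yr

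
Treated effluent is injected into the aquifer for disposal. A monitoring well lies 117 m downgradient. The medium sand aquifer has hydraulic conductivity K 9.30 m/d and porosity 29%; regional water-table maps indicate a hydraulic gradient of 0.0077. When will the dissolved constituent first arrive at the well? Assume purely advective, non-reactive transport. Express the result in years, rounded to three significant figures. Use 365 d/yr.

Darcy flux q = K·i = 9.30 × 0.0077 = 0.07161 m/d
v = Ki/n = 9.30·0.0077/0.29 = 0.2469 m/d
t = L / v = 117 / 0.2469 = 473.8 d
   = 473.8 / 365 = 1.30 yr

1.30 years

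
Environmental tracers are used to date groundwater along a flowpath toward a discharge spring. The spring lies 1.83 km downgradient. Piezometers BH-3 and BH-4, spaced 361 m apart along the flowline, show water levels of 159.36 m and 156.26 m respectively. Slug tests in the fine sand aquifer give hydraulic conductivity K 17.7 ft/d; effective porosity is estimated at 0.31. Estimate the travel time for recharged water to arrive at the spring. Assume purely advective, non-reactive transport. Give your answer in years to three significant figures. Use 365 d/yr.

33.5 years

Hydraulic gradient i = (159.36 − 156.26) / 361 = 3.10 / 361 = 0.008587
K = 17.7 ft/d × 0.3048 = 5.395 m/d
Specific discharge q = 5.395 × 0.008587 = 0.04633 m/d
Seepage velocity v = q / n = 0.04633 / 0.31 = 0.1494 m/d
L = 1.83 km = 1830 m
t = L / v = 1830 / 0.1494 = 12250 d
   = 12250 / 365 = 33.5 yr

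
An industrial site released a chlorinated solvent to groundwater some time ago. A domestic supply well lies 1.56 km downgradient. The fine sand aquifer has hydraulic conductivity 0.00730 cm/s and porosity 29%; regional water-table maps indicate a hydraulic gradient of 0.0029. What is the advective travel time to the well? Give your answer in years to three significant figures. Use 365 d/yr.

K = 0.00730 cm/s × 864 = 6.307 m/d
q = Ki = 6.307 × 0.0029 = 0.01829 m/d
Average linear velocity = 0.01829 / 0.29 = 0.06307 m/d
L = 1.56 km = 1560 m
t = L / v = 1560 / 0.06307 = 24730 d
   = 24730 / 365 = 67.8 yr

67.8 years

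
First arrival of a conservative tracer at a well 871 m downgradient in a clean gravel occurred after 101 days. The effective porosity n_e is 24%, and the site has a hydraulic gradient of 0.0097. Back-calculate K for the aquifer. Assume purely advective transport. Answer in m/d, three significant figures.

v = L / t = 871 / 101 = 8.624 m/d
K = v · n / i = 8.624 × 0.24 / 0.0097 = 213 m/d

213 m/d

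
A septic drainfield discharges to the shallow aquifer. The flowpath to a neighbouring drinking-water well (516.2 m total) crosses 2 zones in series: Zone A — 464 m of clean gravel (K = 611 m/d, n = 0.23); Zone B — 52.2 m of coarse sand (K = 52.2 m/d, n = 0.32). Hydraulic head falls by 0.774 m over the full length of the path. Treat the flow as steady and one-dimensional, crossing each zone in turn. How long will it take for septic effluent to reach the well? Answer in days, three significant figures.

Steady 1-D flow in series ⇒ the Darcy flux q is identical in every zone and the zone head losses add (resistances L/K in series).
Σ(L/K) = 464/611 + 52.2/52.2 = 0.7594 + 1.000 = 1.759 d
q = ΔH / Σ(L/K) = 0.774 / 1.759 = 0.4399 m/d (same in every zone)
Zone A: v = q/n = 0.4399/0.23 = 1.913 m/d → t_A = 464/1.913 = 242.6 d
Zone B: v = q/n = 0.4399/0.32 = 1.375 m/d → t_B = 52.2/1.375 = 37.97 d
Total t = 242.6 + 37.97 = 280.6 d

281 days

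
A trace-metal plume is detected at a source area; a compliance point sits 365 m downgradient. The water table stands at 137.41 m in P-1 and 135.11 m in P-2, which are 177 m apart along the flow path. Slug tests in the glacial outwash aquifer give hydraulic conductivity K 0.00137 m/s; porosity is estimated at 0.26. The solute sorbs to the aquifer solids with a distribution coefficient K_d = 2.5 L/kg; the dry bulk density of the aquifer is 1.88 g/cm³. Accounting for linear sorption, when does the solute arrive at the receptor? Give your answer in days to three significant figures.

1180 days

Hydraulic gradient i = (137.41 − 135.11) / 177 = 2.30 / 177 = 0.01299
K = 0.00137 m/s × 86400 s/d = 118.4 m/d
q = Ki = 118.4 × 0.01299 = 1.538 m/d
v_s = q/n_e = 1.538/0.26 = 5.916 m/d
Retardation R = 1 + ρ_b·K_d/n = 1 + 1.88×2.5/0.26 = 19.08
Contaminant velocity v_c = v/R = 5.916/19.08 = 0.3101 m/d
t = L/v_c = 365/0.3101 = 1177 d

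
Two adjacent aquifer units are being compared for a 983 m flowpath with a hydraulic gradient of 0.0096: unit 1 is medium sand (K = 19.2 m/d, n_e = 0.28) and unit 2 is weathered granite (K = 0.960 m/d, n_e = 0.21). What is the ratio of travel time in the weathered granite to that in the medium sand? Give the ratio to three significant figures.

Unit 1 (medium sand): v = 19.2×0.0096/0.28 = 0.6583 m/d, t = 983/0.6583 = 1493 d
Unit 2 (weathered granite): v = 0.960×0.0096/0.21 = 0.04389 m/d, t = 983/0.04389 = 22400 d
t(weathered granite) / t(medium sand) = 22400/1493 = 15.0

15.0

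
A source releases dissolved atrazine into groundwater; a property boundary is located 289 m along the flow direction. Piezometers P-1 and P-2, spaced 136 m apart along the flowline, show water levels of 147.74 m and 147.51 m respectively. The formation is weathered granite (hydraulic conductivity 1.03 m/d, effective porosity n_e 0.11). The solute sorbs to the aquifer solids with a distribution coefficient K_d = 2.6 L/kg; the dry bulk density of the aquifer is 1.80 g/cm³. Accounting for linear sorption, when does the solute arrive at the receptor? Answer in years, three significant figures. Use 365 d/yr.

2180 years

Hydraulic gradient i = (147.74 − 147.51) / 136 = 0.23 / 136 = 0.001691
Specific discharge q = 1.03 × 0.001691 = 0.001742 m/d
Seepage velocity v = q / n = 0.001742 / 0.11 = 0.01584 m/d
Retardation R = 1 + ρ_b·K_d/n = 1 + 1.80×2.6/0.11 = 43.55
Contaminant velocity v_c = v/R = 0.01584/43.55 = 3.637e-4 m/d
t = L/v_c = 289/3.637e-4 = 794700 d
   = 794700/365 = 2180 yr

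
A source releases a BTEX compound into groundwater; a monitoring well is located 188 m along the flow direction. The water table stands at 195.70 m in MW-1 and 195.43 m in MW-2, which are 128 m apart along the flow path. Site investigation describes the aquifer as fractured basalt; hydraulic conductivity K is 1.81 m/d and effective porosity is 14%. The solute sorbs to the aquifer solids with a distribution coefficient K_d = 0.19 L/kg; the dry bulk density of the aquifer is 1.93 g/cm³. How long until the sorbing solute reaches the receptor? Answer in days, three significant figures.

25000 days

Hydraulic gradient i = (195.70 − 195.43) / 128 = 0.27 / 128 = 0.002109
Specific discharge q = 1.81 × 0.002109 = 0.003818 m/d
Seepage velocity v = q / n = 0.003818 / 0.14 = 0.02727 m/d
Retardation R = 1 + ρ_b·K_d/n = 1 + 1.93×0.19/0.14 = 3.619
Contaminant velocity v_c = v/R = 0.02727/3.619 = 0.007535 m/d
t = L/v_c = 188/0.007535 = 24950 d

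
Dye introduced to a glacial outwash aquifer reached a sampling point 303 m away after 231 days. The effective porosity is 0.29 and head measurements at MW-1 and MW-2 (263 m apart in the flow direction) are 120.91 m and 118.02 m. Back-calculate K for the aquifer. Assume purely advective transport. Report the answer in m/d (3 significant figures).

Hydraulic gradient i = (120.91 − 118.02) / 263 = 2.89 / 263 = 0.01099
v = L / t = 303 / 231 = 1.312 m/d
K = v · n / i = 1.312 × 0.29 / 0.01099 = 34.6 m/d

34.6 m/d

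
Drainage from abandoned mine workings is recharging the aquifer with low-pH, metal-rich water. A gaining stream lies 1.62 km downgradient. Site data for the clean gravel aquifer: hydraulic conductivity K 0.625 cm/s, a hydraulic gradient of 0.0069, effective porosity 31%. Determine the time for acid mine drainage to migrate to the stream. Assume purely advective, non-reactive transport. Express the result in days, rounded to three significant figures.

135 days

K = 0.625 cm/s × 864 = 540.0 m/d
Darcy flux q = K·i = 540.0 × 0.0069 = 3.726 m/d
v = Ki/n = 540.0·0.0069/0.31 = 12.02 m/d
L = 1.62 km = 1620 m
t = L / v = 1620 / 12.02 = 134.8 d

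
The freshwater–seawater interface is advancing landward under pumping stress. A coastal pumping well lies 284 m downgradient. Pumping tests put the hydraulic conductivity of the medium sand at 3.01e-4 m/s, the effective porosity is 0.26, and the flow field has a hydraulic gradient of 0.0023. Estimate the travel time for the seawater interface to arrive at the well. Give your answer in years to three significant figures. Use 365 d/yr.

3.38 years

K = 3.01e-4 m/s × 86400 s/d = 26.01 m/d
Specific discharge q = 26.01 × 0.0023 = 0.05981 m/d
Seepage velocity v = q / n = 0.05981 / 0.26 = 0.2301 m/d
t = L / v = 284 / 0.2301 = 1234 d
   = 1234 / 365 = 3.38 yr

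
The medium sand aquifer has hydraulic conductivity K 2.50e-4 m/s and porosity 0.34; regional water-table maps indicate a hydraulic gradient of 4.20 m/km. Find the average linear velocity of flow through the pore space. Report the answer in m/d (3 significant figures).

0.267 m/d

K = 2.50e-4 m/s × 86400 s/d = 21.60 m/d
q = Ki = 21.60 × 0.0042 = 0.09072 m/d
v = Ki/n = 21.60·0.0042/0.34 = 0.2668 m/d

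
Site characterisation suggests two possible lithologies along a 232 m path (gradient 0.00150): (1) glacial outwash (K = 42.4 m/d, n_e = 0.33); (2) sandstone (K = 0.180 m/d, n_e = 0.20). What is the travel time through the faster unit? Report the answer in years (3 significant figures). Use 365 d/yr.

Unit 1 (glacial outwash): v = 42.4×0.0015/0.33 = 0.1927 m/d, t = 232/0.1927 = 1204 d
Unit 2 (sandstone): v = 0.180×0.0015/0.20 = 0.001350 m/d, t = 232/0.001350 = 171900 d
Faster: 1204 d / 365 = 3.30 yr

3.30 years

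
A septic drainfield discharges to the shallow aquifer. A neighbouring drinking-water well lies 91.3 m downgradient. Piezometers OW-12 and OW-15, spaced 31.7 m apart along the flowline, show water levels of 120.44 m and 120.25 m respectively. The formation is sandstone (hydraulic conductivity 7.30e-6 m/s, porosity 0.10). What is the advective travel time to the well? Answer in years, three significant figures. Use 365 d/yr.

Hydraulic gradient i = (120.44 − 120.25) / 31.7 = 0.19 / 31.7 = 0.005994
K = 7.30e-6 m/s × 86400 s/d = 0.6307 m/d
Darcy flux q = K·i = 0.6307 × 0.005994 = 0.003780 m/d
Seepage velocity v = q / n = 0.003780 / 0.10 = 0.03780 m/d
t = L / v = 91.3 / 0.03780 = 2415 d
   = 2415 / 365 = 6.62 yr

6.62 years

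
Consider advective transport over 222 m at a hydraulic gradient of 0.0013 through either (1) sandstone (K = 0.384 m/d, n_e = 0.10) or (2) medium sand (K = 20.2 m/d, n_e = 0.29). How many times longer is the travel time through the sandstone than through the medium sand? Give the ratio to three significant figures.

Unit 1 (sandstone): v = 0.384×0.0013/0.10 = 0.004992 m/d, t = 222/0.004992 = 44470 d
Unit 2 (medium sand): v = 20.2×0.0013/0.29 = 0.09055 m/d, t = 222/0.09055 = 2452 d
t(sandstone) / t(medium sand) = 44470/2452 = 18.1

18.1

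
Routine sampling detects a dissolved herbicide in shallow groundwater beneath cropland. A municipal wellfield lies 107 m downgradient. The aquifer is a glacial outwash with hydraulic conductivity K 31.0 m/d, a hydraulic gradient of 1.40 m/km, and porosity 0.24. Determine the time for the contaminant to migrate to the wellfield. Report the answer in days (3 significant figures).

592 days

Darcy flux q = K·i = 31.0 × 0.0014 = 0.04340 m/d
v_s = q/n_e = 0.04340/0.24 = 0.1808 m/d
t = L / v = 107 / 0.1808 = 591.7 d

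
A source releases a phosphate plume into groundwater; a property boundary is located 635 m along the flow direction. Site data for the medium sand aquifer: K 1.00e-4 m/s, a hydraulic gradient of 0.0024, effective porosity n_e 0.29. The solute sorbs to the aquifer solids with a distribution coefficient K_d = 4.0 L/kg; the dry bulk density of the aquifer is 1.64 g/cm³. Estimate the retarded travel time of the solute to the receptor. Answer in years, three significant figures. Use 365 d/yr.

575 years

K = 1.00e-4 m/s × 86400 s/d = 8.640 m/d
q = Ki = 8.640 × 0.0024 = 0.02074 m/d
Seepage velocity v = q / n = 0.02074 / 0.29 = 0.07150 m/d
Retardation R = 1 + ρ_b·K_d/n = 1 + 1.64×4.0/0.29 = 23.62
Contaminant velocity v_c = v/R = 0.07150/23.62 = 0.003027 m/d
t = L/v_c = 635/0.003027 = 209800 d
   = 209800/365 = 575 yr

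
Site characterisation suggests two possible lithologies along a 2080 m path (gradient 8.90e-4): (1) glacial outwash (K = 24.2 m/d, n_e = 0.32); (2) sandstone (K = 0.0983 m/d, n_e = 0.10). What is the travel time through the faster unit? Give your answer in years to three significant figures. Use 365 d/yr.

84.7 years

Unit 1 (glacial outwash): v = 24.2×8.9e-4/0.32 = 0.06731 m/d, t = 2080/0.06731 = 30900 d
Unit 2 (sandstone): v = 0.0983×8.9e-4/0.10 = 8.749e-4 m/d, t = 2080/8.749e-4 = 2.377e6 d
Faster: 30900 d / 365 = 84.7 yr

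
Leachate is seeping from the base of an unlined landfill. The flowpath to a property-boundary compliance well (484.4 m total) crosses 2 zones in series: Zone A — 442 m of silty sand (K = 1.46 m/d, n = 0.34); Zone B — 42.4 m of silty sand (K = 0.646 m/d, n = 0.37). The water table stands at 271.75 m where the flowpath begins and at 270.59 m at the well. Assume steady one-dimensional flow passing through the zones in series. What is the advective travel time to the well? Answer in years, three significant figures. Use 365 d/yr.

144 years

Total head drop ΔH = 271.75 − 270.59 = 1.16 m
Steady 1-D flow in series ⇒ the Darcy flux q is identical in every zone and the zone head losses add (resistances L/K in series).
Σ(L/K) = 442/1.46 + 42.4/0.646 = 302.7 + 65.63 = 368.4 d
q = ΔH / Σ(L/K) = 1.16 / 368.4 = 0.003149 m/d (same in every zone)
Zone A: v = q/n = 0.003149/0.34 = 0.009262 m/d → t_A = 442/0.009262 = 47720 d
Zone B: v = q/n = 0.003149/0.37 = 0.008511 m/d → t_B = 42.4/0.008511 = 4982 d
Total t = 47720 + 4982 = 52710 d
   = 52710 / 365 = 144 yr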